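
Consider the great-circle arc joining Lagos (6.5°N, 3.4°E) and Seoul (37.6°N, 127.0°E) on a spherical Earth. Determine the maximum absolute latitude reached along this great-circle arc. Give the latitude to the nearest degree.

The great circle lies in the plane with unit normal n̂ = (p₁ × p₂)/|p₁ × p₂|.
Here n̂_z ≈ +0.705; the vertex latitude is φ_max = arccos|n̂_z| ≈ 45.2°.
Check via Clairaut: cos φ_max = |cos φ₁| · sin C = cos(6.5°)·sin(45.2°) ≈ 0.705, again giving ≈ 45.2°.

≈ 45°N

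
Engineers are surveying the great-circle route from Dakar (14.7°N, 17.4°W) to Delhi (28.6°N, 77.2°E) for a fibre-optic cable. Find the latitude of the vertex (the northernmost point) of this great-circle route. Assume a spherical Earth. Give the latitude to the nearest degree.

≈ 32°N

The great circle lies in the plane with unit normal n̂ = (p₁ × p₂)/|p₁ × p₂|.
Here n̂_z ≈ +0.848; the vertex latitude is φ_max = arccos|n̂_z| ≈ 32.0°.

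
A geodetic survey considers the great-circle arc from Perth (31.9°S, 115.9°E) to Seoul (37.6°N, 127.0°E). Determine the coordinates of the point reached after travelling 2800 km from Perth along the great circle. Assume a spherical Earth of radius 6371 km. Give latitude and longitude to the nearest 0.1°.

Convert each endpoint to a unit vector on the sphere (x = cos φ cos λ, y = cos φ sin λ, z = sin φ).
The central angle between the endpoints is δ = arccos(p₁·p₂) ≈ 1.226 rad (70.3°). The total great-circle distance is δ·R ≈ 1.226 × 6371 ≈ 7813 km, so the target fraction is f = 2800/7813 ≈ 0.358.
Interpolate at f ≈ 0.358 with slerp weights a = sin((1−f)δ)/sin δ ≈ 0.752, b = sin(fδ)/sin δ ≈ 0.452.
p = a·p₁ + b·p₂ ≈ (-0.495, 0.861, -0.122); φ = arcsin(p_z) ≈ -6.99°, λ = atan2(p_y, p_x) ≈ 119.88°.

≈ (7.0°S, 119.9°E)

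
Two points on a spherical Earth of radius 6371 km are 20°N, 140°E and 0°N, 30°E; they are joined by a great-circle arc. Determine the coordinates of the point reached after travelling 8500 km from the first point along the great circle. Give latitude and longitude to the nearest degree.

The haversine formula gives a central angle δ ≈ 1.898 rad (108.7°) between the endpoints. The total great-circle distance is δ·R ≈ 1.898 × 6371 ≈ 12092 km, so the target fraction is f = 8500/12092 ≈ 0.703.
Interpolate at f ≈ 0.703 with slerp weights a = sin((1−f)δ)/sin δ ≈ 0.564, b = sin(fδ)/sin δ ≈ 1.027.
p = a·p₁ + b·p₂ ≈ (0.483, 0.854, 0.193); φ = arcsin(p_z) ≈ 11.13°, λ = atan2(p_y, p_x) ≈ 60.52°.

≈ 11°N, 61°E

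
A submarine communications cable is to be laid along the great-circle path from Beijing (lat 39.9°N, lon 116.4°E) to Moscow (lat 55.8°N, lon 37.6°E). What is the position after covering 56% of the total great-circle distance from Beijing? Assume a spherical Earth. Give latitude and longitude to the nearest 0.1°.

Write both endpoints as unit vectors p₁, p₂ with components (cos φ cos λ, cos φ sin λ, sin φ).
The central angle between the endpoints is δ = arccos(p₁·p₂) ≈ 0.909 rad (52.1°).
Interpolate at f = 0.56 with slerp weights a = sin((1−f)δ)/sin δ ≈ 0.494, b = sin(fδ)/sin δ ≈ 0.618.
p = a·p₁ + b·p₂ ≈ (0.107, 0.551, 0.828); φ = arcsin(p_z) ≈ 55.85°, λ = atan2(p_y, p_x) ≈ 79.04°.

≈ lat 55.9°N, lon 79.0°E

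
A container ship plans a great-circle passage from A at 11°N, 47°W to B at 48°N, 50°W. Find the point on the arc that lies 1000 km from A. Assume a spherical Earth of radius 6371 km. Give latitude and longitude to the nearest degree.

≈ 20°N, 48°W

Convert each endpoint to a unit vector on the sphere (x = cos φ cos λ, y = cos φ sin λ, z = sin φ).
The central angle between the endpoints is δ = arccos(p₁·p₂) ≈ 0.647 rad (37.1°). The total great-circle distance is δ·R ≈ 0.647 × 6371 ≈ 4124 km, so the target fraction is f = 1000/4124 ≈ 0.242.
Interpolate at f ≈ 0.242 with slerp weights a = sin((1−f)δ)/sin δ ≈ 0.781, b = sin(fδ)/sin δ ≈ 0.259.
p = a·p₁ + b·p₂ ≈ (0.634, -0.694, 0.342); φ = arcsin(p_z) ≈ 19.98°, λ = atan2(p_y, p_x) ≈ -47.55°.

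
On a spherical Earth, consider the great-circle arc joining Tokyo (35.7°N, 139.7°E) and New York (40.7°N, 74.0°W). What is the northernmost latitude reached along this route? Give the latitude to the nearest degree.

The great circle lies in the plane with unit normal n̂ = (p₁ × p₂)/|p₁ × p₂|.
Here n̂_z ≈ +0.345; the vertex latitude is φ_max = arccos|n̂_z| ≈ 69.8°.

≈ 70°N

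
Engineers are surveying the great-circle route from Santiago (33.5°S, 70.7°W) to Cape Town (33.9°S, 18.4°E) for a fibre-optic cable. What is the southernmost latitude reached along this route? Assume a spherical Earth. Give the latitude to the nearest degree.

The great circle lies in the plane with unit normal n̂ = (p₁ × p₂)/|p₁ × p₂|.
Here n̂_z ≈ +0.730; the vertex latitude is φ_max = arccos|n̂_z| ≈ 43.1°.
Check via Clairaut: cos φ_max = |cos φ₁| · sin C = cos(33.5°)·sin(118.9°) ≈ 0.730, again giving ≈ 43.1°.

≈ 43°S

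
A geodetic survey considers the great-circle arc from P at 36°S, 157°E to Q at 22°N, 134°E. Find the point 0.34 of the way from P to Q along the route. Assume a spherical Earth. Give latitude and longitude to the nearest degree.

Write both endpoints as unit vectors p₁, p₂ with components (cos φ cos λ, cos φ sin λ, sin φ).
The central angle between the endpoints is δ = arccos(p₁·p₂) ≈ 1.081 rad (61.9°).
Interpolate at f = 0.34 with slerp weights a = sin((1−f)δ)/sin δ ≈ 0.742, b = sin(fδ)/sin δ ≈ 0.407.
p = a·p₁ + b·p₂ ≈ (-0.815, 0.506, -0.283); φ = arcsin(p_z) ≈ -16.46°, λ = atan2(p_y, p_x) ≈ 148.15°.

≈ 16°S, 148°E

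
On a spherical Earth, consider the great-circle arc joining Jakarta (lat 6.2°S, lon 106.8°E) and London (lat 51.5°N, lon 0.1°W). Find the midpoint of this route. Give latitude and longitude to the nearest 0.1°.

≈ lat 33.8°N, lon 70.6°E

Write both endpoints as unit vectors p₁, p₂ with components (cos φ cos λ, cos φ sin λ, sin φ).
The central angle between the endpoints is δ = arccos(p₁·p₂) ≈ 1.838 rad (105.3°).
Interpolate at f = 1/2 with slerp weights a = sin((1−f)δ)/sin δ ≈ 0.824, b = sin(fδ)/sin δ ≈ 0.824.
p = a·p₁ + b·p₂ ≈ (0.276, 0.784, 0.556); φ = arcsin(p_z) ≈ 33.79°, λ = atan2(p_y, p_x) ≈ 70.58°.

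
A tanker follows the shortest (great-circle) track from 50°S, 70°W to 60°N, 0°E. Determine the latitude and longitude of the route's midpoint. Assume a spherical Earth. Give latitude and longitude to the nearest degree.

Convert each endpoint to a unit vector on the sphere (x = cos φ cos λ, y = cos φ sin λ, z = sin φ).
The central angle between the endpoints is δ = arccos(p₁·p₂) ≈ 2.157 rad (123.6°).
Interpolate at f = 1/2 with slerp weights a = sin((1−f)δ)/sin δ ≈ 1.058, b = sin(fδ)/sin δ ≈ 1.058.
p = a·p₁ + b·p₂ ≈ (0.762, -0.639, 0.106); φ = arcsin(p_z) ≈ 6.07°, λ = atan2(p_y, p_x) ≈ -40.00°.

≈ 6°N, 40°W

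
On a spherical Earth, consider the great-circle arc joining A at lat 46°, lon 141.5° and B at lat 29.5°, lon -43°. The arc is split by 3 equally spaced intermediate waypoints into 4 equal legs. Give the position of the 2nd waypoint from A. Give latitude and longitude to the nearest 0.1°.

From cos δ = sin φ₁ sin φ₂ + cos φ₁ cos φ₂ cos Δλ, the central angle is δ ≈ 1.822 rad (104.4°).
Interpolate at f = 2/4 with slerp weights a = sin((1−f)δ)/sin δ ≈ 0.816, b = sin(fδ)/sin δ ≈ 0.816.
p = a·p₁ + b·p₂ ≈ (0.076, -0.131, 0.988); φ = arcsin(p_z) ≈ 81.27°, λ = atan2(p_y, p_x) ≈ -60.04°.

≈ lat 81.3°, lon -60.0°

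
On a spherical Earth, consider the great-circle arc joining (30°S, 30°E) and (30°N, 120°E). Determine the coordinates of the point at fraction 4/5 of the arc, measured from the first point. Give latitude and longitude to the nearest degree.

The haversine formula gives a central angle δ ≈ 1.823 rad (104.5°) between the endpoints.
Interpolate at f = 4/5 with slerp weights a = sin((1−f)δ)/sin δ ≈ 0.368, b = sin(fδ)/sin δ ≈ 1.026.
p = a·p₁ + b·p₂ ≈ (-0.168, 0.929, 0.329); φ = arcsin(p_z) ≈ 19.21°, λ = atan2(p_y, p_x) ≈ 100.26°.

≈ (19°N, 100°E)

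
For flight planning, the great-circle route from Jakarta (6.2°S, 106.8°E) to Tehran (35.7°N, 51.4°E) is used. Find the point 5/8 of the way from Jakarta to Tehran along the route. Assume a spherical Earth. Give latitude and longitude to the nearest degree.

≈ 22°N, 75°E

Convert each endpoint to a unit vector on the sphere (x = cos φ cos λ, y = cos φ sin λ, z = sin φ).
The central angle between the endpoints is δ = arccos(p₁·p₂) ≈ 1.164 rad (66.7°).
Interpolate at f = 5/8 with slerp weights a = sin((1−f)δ)/sin δ ≈ 0.460, b = sin(fδ)/sin δ ≈ 0.724.
p = a·p₁ + b·p₂ ≈ (0.235, 0.898, 0.373); φ = arcsin(p_z) ≈ 21.89°, λ = atan2(p_y, p_x) ≈ 75.36°.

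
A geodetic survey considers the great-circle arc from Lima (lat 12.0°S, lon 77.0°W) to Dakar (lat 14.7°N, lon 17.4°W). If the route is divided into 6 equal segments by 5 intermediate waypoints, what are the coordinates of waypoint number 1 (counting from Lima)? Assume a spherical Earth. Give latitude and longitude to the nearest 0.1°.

The haversine formula gives a central angle δ ≈ 1.131 rad (64.8°) between the endpoints.
Interpolate at f = 1/6 with slerp weights a = sin((1−f)δ)/sin δ ≈ 0.894, b = sin(fδ)/sin δ ≈ 0.207.
p = a·p₁ + b·p₂ ≈ (0.388, -0.912, -0.133); φ = arcsin(p_z) ≈ -7.66°, λ = atan2(p_y, p_x) ≈ -66.96°.

≈ lat 7.7°S, lon 67.0°W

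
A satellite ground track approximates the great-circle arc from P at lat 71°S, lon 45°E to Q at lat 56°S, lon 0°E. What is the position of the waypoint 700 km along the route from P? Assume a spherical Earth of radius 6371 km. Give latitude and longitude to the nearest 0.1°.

≈ lat 68.6°S, lon 28.1°E

The haversine formula gives a central angle δ ≈ 0.421 rad (24.1°) between the endpoints. The total great-circle distance is δ·R ≈ 0.421 × 6371 ≈ 2683 km, so the target fraction is f = 700/2683 ≈ 0.261.
Interpolate at f ≈ 0.261 with slerp weights a = sin((1−f)δ)/sin δ ≈ 0.749, b = sin(fδ)/sin δ ≈ 0.268.
p = a·p₁ + b·p₂ ≈ (0.322, 0.172, -0.931); φ = arcsin(p_z) ≈ -68.55°, λ = atan2(p_y, p_x) ≈ 28.14°.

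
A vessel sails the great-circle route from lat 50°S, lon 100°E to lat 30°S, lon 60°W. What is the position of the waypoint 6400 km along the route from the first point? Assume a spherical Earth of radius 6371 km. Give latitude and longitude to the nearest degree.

From cos δ = sin φ₁ sin φ₂ + cos φ₁ cos φ₂ cos Δλ, the central angle is δ ≈ 1.711 rad (98.1°). The total great-circle distance is δ·R ≈ 1.711 × 6371 ≈ 10903 km, so the target fraction is f = 6400/10903 ≈ 0.587.
Interpolate at f ≈ 0.587 with slerp weights a = sin((1−f)δ)/sin δ ≈ 0.656, b = sin(fδ)/sin δ ≈ 0.852.
p = a·p₁ + b·p₂ ≈ (0.296, -0.224, -0.929); φ = arcsin(p_z) ≈ -68.21°, λ = atan2(p_y, p_x) ≈ -37.14°.

≈ lat 68°S, lon 37°W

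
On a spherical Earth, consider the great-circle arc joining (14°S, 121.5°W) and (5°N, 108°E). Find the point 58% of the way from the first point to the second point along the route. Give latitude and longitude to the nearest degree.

Write both endpoints as unit vectors p₁, p₂ with components (cos φ cos λ, cos φ sin λ, sin φ).
The central angle between the endpoints is δ = arccos(p₁·p₂) ≈ 2.277 rad (130.5°).
Interpolate at f = 0.58 with slerp weights a = sin((1−f)δ)/sin δ ≈ 1.074, b = sin(fδ)/sin δ ≈ 1.273.
p = a·p₁ + b·p₂ ≈ (-0.936, 0.318, -0.149); φ = arcsin(p_z) ≈ -8.56°, λ = atan2(p_y, p_x) ≈ 161.24°.

≈ (9°S, 161°E)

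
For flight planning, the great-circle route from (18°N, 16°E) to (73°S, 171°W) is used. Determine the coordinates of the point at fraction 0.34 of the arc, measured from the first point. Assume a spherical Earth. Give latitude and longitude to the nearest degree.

Convert each endpoint to a unit vector on the sphere (x = cos φ cos λ, y = cos φ sin λ, z = sin φ).
The central angle between the endpoints is δ = arccos(p₁·p₂) ≈ 2.179 rad (124.9°).
Interpolate at f = 0.34 with slerp weights a = sin((1−f)δ)/sin δ ≈ 1.208, b = sin(fδ)/sin δ ≈ 0.823.
p = a·p₁ + b·p₂ ≈ (0.867, 0.279, -0.413); φ = arcsin(p_z) ≈ -24.41°, λ = atan2(p_y, p_x) ≈ 17.84°.

≈ (24°S, 18°E)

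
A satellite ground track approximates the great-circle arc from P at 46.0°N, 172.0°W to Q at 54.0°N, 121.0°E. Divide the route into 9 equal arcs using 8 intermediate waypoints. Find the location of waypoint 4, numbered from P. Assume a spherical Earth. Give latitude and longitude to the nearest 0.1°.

Write both endpoints as unit vectors p₁, p₂ with components (cos φ cos λ, cos φ sin λ, sin φ).
The central angle between the endpoints is δ = arccos(p₁·p₂) ≈ 0.735 rad (42.1°).
Interpolate at f = 4/9 with slerp weights a = sin((1−f)δ)/sin δ ≈ 0.592, b = sin(fδ)/sin δ ≈ 0.479.
p = a·p₁ + b·p₂ ≈ (-0.552, 0.184, 0.813); φ = arcsin(p_z) ≈ 54.41°, λ = atan2(p_y, p_x) ≈ 161.59°.

≈ 54.4°N, 161.6°E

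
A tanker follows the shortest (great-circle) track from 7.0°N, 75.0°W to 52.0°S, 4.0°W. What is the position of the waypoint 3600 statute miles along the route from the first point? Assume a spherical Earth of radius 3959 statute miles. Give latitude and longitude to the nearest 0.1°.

From cos δ = sin φ₁ sin φ₂ + cos φ₁ cos φ₂ cos Δλ, the central angle is δ ≈ 1.468 rad (84.1°). The total great-circle distance is δ·R ≈ 1.468 × 3959 ≈ 5811 mi, so the target fraction is f = 3600/5811 ≈ 0.620.
Interpolate at f ≈ 0.620 with slerp weights a = sin((1−f)δ)/sin δ ≈ 0.533, b = sin(fδ)/sin δ ≈ 0.793.
p = a·p₁ + b·p₂ ≈ (0.624, -0.545, -0.560); φ = arcsin(p_z) ≈ -34.07°, λ = atan2(p_y, p_x) ≈ -41.12°.

≈ 34.1°S, 41.1°W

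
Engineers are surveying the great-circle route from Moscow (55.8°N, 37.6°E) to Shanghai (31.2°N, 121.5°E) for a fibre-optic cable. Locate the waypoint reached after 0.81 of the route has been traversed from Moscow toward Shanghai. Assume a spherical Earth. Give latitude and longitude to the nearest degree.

≈ 40°N, 112°E

Write both endpoints as unit vectors p₁, p₂ with components (cos φ cos λ, cos φ sin λ, sin φ).
The central angle between the endpoints is δ = arccos(p₁·p₂) ≈ 1.071 rad (61.3°).
Interpolate at f = 0.81 with slerp weights a = sin((1−f)δ)/sin δ ≈ 0.230, b = sin(fδ)/sin δ ≈ 0.869.
p = a·p₁ + b·p₂ ≈ (-0.286, 0.713, 0.641); φ = arcsin(p_z) ≈ 39.83°, λ = atan2(p_y, p_x) ≈ 111.85°.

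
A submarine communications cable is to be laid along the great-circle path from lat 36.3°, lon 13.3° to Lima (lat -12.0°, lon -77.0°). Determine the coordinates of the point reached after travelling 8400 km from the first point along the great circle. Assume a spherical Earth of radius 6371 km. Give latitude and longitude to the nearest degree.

Convert each endpoint to a unit vector on the sphere (x = cos φ cos λ, y = cos φ sin λ, z = sin φ).
The central angle between the endpoints is δ = arccos(p₁·p₂) ≈ 1.698 rad (97.3°). The total great-circle distance is δ·R ≈ 1.698 × 6371 ≈ 10820 km, so the target fraction is f = 8400/10820 ≈ 0.776.
Interpolate at f ≈ 0.776 with slerp weights a = sin((1−f)δ)/sin δ ≈ 0.374, b = sin(fδ)/sin δ ≈ 0.976.
p = a·p₁ + b·p₂ ≈ (0.508, -0.861, 0.018); φ = arcsin(p_z) ≈ 1.05°, λ = atan2(p_y, p_x) ≈ -59.46°.

≈ lat 1°, lon -59°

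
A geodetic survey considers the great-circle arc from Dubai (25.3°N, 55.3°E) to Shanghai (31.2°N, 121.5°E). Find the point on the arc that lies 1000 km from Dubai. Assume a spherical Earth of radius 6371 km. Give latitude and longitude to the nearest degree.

Write both endpoints as unit vectors p₁, p₂ with components (cos φ cos λ, cos φ sin λ, sin φ).
The central angle between the endpoints is δ = arccos(p₁·p₂) ≈ 1.008 rad (57.8°). The total great-circle distance is δ·R ≈ 1.008 × 6371 ≈ 6423 km, so the target fraction is f = 1000/6423 ≈ 0.156.
Interpolate at f ≈ 0.156 with slerp weights a = sin((1−f)δ)/sin δ ≈ 0.889, b = sin(fδ)/sin δ ≈ 0.185.
p = a·p₁ + b·p₂ ≈ (0.375, 0.796, 0.476); φ = arcsin(p_z) ≈ 28.41°, λ = atan2(p_y, p_x) ≈ 64.76°.

≈ 28°N, 65°E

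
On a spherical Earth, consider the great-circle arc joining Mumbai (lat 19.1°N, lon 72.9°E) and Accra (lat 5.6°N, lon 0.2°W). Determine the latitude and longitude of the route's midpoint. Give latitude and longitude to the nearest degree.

≈ lat 15°N, lon 35°E

Write both endpoints as unit vectors p₁, p₂ with components (cos φ cos λ, cos φ sin λ, sin φ).
The central angle between the endpoints is δ = arccos(p₁·p₂) ≈ 1.261 rad (72.2°).
Interpolate at f = 1/2 with slerp weights a = sin((1−f)δ)/sin δ ≈ 0.619, b = sin(fδ)/sin δ ≈ 0.619.
p = a·p₁ + b·p₂ ≈ (0.788, 0.557, 0.263); φ = arcsin(p_z) ≈ 15.24°, λ = atan2(p_y, p_x) ≈ 35.25°.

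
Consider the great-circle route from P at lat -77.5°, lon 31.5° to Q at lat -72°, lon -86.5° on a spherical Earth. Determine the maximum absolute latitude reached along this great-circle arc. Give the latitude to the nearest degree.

The great circle lies in the plane with unit normal n̂ = (p₁ × p₂)/|p₁ × p₂|.
Here n̂_z ≈ -0.134; the vertex latitude is φ_max = arccos|n̂_z| ≈ 82.3°.
Check via Clairaut: cos φ_max = |cos φ₁| · sin C = cos(77.5°)·sin(141.9°) ≈ 0.134, again giving ≈ 82.3°.

≈ -82°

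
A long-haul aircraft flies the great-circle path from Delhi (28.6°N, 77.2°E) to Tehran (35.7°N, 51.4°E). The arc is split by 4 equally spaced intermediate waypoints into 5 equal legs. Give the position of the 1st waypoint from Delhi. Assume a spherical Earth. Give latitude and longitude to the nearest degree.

Convert each endpoint to a unit vector on the sphere (x = cos φ cos λ, y = cos φ sin λ, z = sin φ).
The central angle between the endpoints is δ = arccos(p₁·p₂) ≈ 0.399 rad (22.9°).
Interpolate at f = 1/5 with slerp weights a = sin((1−f)δ)/sin δ ≈ 0.808, b = sin(fδ)/sin δ ≈ 0.205.
p = a·p₁ + b·p₂ ≈ (0.261, 0.822, 0.506); φ = arcsin(p_z) ≈ 30.43°, λ = atan2(p_y, p_x) ≈ 72.38°.

≈ (30°N, 72°E)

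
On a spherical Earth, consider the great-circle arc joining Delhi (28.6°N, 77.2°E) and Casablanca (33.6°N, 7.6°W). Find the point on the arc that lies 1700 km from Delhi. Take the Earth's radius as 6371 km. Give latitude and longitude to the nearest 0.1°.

≈ (34.9°N, 60.8°E)

Write both endpoints as unit vectors p₁, p₂ with components (cos φ cos λ, cos φ sin λ, sin φ).
The central angle between the endpoints is δ = arccos(p₁·p₂) ≈ 1.233 rad (70.7°). The total great-circle distance is δ·R ≈ 1.233 × 6371 ≈ 7857 km, so the target fraction is f = 1700/7857 ≈ 0.216.
Interpolate at f ≈ 0.216 with slerp weights a = sin((1−f)δ)/sin δ ≈ 0.872, b = sin(fδ)/sin δ ≈ 0.279.
p = a·p₁ + b·p₂ ≈ (0.400, 0.716, 0.572); φ = arcsin(p_z) ≈ 34.90°, λ = atan2(p_y, p_x) ≈ 60.78°.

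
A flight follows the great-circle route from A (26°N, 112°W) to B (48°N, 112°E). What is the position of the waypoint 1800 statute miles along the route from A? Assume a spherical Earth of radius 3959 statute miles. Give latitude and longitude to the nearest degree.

≈ (48°N, 130°W)

The haversine formula gives a central angle δ ≈ 1.678 rad (96.1°) between the endpoints. The total great-circle distance is δ·R ≈ 1.678 × 3959 ≈ 6643 mi, so the target fraction is f = 1800/6643 ≈ 0.271.
Interpolate at f ≈ 0.271 with slerp weights a = sin((1−f)δ)/sin δ ≈ 0.946, b = sin(fδ)/sin δ ≈ 0.442.
p = a·p₁ + b·p₂ ≈ (-0.429, -0.514, 0.743); φ = arcsin(p_z) ≈ 47.97°, λ = atan2(p_y, p_x) ≈ -129.86°.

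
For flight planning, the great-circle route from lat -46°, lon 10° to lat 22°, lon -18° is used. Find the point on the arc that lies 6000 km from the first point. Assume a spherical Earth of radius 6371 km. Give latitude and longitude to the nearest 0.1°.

Convert each endpoint to a unit vector on the sphere (x = cos φ cos λ, y = cos φ sin λ, z = sin φ).
The central angle between the endpoints is δ = arccos(p₁·p₂) ≈ 1.267 rad (72.6°). The total great-circle distance is δ·R ≈ 1.267 × 6371 ≈ 8072 km, so the target fraction is f = 6000/8072 ≈ 0.743.
Interpolate at f ≈ 0.743 with slerp weights a = sin((1−f)δ)/sin δ ≈ 0.335, b = sin(fδ)/sin δ ≈ 0.847.
p = a·p₁ + b·p₂ ≈ (0.976, -0.202, 0.077); φ = arcsin(p_z) ≈ 4.39°, λ = atan2(p_y, p_x) ≈ -11.71°.

≈ lat 4.4°, lon -11.7°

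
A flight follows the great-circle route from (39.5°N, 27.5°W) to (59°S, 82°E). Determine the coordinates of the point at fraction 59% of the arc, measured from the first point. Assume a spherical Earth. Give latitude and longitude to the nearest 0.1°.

≈ (26.0°S, 18.5°E)

The haversine formula gives a central angle δ ≈ 2.316 rad (132.7°) between the endpoints.
Interpolate at f = 0.59 with slerp weights a = sin((1−f)δ)/sin δ ≈ 1.106, b = sin(fδ)/sin δ ≈ 1.332.
p = a·p₁ + b·p₂ ≈ (0.852, 0.285, -0.438); φ = arcsin(p_z) ≈ -25.99°, λ = atan2(p_y, p_x) ≈ 18.50°.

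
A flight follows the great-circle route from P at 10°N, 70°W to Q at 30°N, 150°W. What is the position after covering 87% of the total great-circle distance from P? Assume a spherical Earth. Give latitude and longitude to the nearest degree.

The haversine formula gives a central angle δ ≈ 1.334 rad (76.4°) between the endpoints.
Interpolate at f = 0.87 with slerp weights a = sin((1−f)δ)/sin δ ≈ 0.177, b = sin(fδ)/sin δ ≈ 0.943.
p = a·p₁ + b·p₂ ≈ (-0.648, -0.573, 0.502); φ = arcsin(p_z) ≈ 30.16°, λ = atan2(p_y, p_x) ≈ -138.52°.

≈ 30°N, 139°W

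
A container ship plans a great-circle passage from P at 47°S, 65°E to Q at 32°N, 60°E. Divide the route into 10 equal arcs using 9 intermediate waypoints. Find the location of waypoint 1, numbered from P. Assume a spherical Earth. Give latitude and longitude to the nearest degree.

≈ 39°S, 64°E

The haversine formula gives a central angle δ ≈ 1.381 rad (79.1°) between the endpoints.
Interpolate at f = 1/10 with slerp weights a = sin((1−f)δ)/sin δ ≈ 0.964, b = sin(fδ)/sin δ ≈ 0.140.
p = a·p₁ + b·p₂ ≈ (0.337, 0.699, -0.631); φ = arcsin(p_z) ≈ -39.11°, λ = atan2(p_y, p_x) ≈ 64.23°.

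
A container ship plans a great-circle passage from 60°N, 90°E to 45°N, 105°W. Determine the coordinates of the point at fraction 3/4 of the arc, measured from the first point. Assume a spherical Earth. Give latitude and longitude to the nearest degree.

≈ 63°N, 110°W

Write both endpoints as unit vectors p₁, p₂ with components (cos φ cos λ, cos φ sin λ, sin φ).
The central angle between the endpoints is δ = arccos(p₁·p₂) ≈ 1.297 rad (74.3°).
Interpolate at f = 3/4 with slerp weights a = sin((1−f)δ)/sin δ ≈ 0.331, b = sin(fδ)/sin δ ≈ 0.858.
p = a·p₁ + b·p₂ ≈ (-0.157, -0.421, 0.893); φ = arcsin(p_z) ≈ 63.31°, λ = atan2(p_y, p_x) ≈ -110.47°.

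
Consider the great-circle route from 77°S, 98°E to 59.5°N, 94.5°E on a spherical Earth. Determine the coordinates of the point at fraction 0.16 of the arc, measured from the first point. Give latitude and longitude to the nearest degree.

≈ 55°S, 96°E

Convert each endpoint to a unit vector on the sphere (x = cos φ cos λ, y = cos φ sin λ, z = sin φ).
The central angle between the endpoints is δ = arccos(p₁·p₂) ≈ 2.383 rad (136.5°).
Interpolate at f = 0.16 with slerp weights a = sin((1−f)δ)/sin δ ≈ 1.321, b = sin(fδ)/sin δ ≈ 0.541.
p = a·p₁ + b·p₂ ≈ (-0.063, 0.568, -0.821); φ = arcsin(p_z) ≈ -55.17°, λ = atan2(p_y, p_x) ≈ 96.32°.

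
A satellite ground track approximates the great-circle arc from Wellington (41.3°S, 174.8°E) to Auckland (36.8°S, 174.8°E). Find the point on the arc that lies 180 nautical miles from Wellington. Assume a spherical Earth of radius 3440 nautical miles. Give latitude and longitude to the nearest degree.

Write both endpoints as unit vectors p₁, p₂ with components (cos φ cos λ, cos φ sin λ, sin φ).
The central angle between the endpoints is δ = arccos(p₁·p₂) ≈ 0.079 rad (4.5°). The total great-circle distance is δ·R ≈ 0.079 × 3440 ≈ 270 nmi, so the target fraction is f = 180/270 ≈ 0.666.
Interpolate at f ≈ 0.666 with slerp weights a = sin((1−f)δ)/sin δ ≈ 0.334, b = sin(fδ)/sin δ ≈ 0.667.
p = a·p₁ + b·p₂ ≈ (-0.782, 0.071, -0.620); φ = arcsin(p_z) ≈ -38.30°, λ = atan2(p_y, p_x) ≈ 174.80°.

≈ (38°S, 175°E)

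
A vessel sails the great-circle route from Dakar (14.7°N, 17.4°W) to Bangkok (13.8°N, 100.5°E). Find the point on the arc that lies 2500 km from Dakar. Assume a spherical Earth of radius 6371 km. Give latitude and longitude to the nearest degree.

Write both endpoints as unit vectors p₁, p₂ with components (cos φ cos λ, cos φ sin λ, sin φ).
The central angle between the endpoints is δ = arccos(p₁·p₂) ≈ 1.960 rad (112.3°). The total great-circle distance is δ·R ≈ 1.960 × 6371 ≈ 12484 km, so the target fraction is f = 2500/12484 ≈ 0.200.
Interpolate at f ≈ 0.200 with slerp weights a = sin((1−f)δ)/sin δ ≈ 1.081, b = sin(fδ)/sin δ ≈ 0.413.
p = a·p₁ + b·p₂ ≈ (0.924, 0.082, 0.373); φ = arcsin(p_z) ≈ 21.89°, λ = atan2(p_y, p_x) ≈ 5.07°.

≈ 22°N, 5°E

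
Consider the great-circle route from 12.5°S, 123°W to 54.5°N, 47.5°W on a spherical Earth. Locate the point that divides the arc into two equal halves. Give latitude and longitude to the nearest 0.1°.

Convert each endpoint to a unit vector on the sphere (x = cos φ cos λ, y = cos φ sin λ, z = sin φ).
The central angle between the endpoints is δ = arccos(p₁·p₂) ≈ 1.605 rad (92.0°).
Interpolate at f = 1/2 with slerp weights a = sin((1−f)δ)/sin δ ≈ 0.720, b = sin(fδ)/sin δ ≈ 0.720.
p = a·p₁ + b·p₂ ≈ (-0.100, -0.897, 0.430); φ = arcsin(p_z) ≈ 25.47°, λ = atan2(p_y, p_x) ≈ -96.38°.

≈ 25.5°N, 96.4°W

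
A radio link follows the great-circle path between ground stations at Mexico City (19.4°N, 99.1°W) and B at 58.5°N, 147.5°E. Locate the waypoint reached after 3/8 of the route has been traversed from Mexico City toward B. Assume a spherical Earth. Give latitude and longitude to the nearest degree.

≈ 46°N, 121°W

From cos δ = sin φ₁ sin φ₂ + cos φ₁ cos φ₂ cos Δλ, the central angle is δ ≈ 1.483 rad (85.0°).
Interpolate at f = 3/8 with slerp weights a = sin((1−f)δ)/sin δ ≈ 0.803, b = sin(fδ)/sin δ ≈ 0.530.
p = a·p₁ + b·p₂ ≈ (-0.353, -0.599, 0.719); φ = arcsin(p_z) ≈ 45.94°, λ = atan2(p_y, p_x) ≈ -120.54°.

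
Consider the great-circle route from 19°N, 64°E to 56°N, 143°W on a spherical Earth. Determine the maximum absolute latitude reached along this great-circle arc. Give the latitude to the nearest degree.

The great circle lies in the plane with unit normal n̂ = (p₁ × p₂)/|p₁ × p₂|.
Here n̂_z ≈ +0.245; the vertex latitude is φ_max = arccos|n̂_z| ≈ 75.8°.

≈ 76°N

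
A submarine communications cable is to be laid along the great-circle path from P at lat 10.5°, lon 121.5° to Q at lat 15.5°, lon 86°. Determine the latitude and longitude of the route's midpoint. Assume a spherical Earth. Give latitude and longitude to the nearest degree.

Convert each endpoint to a unit vector on the sphere (x = cos φ cos λ, y = cos φ sin λ, z = sin φ).
The central angle between the endpoints is δ = arccos(p₁·p₂) ≈ 0.609 rad (34.9°).
Interpolate at f = 1/2 with slerp weights a = sin((1−f)δ)/sin δ ≈ 0.524, b = sin(fδ)/sin δ ≈ 0.524.
p = a·p₁ + b·p₂ ≈ (-0.234, 0.943, 0.236); φ = arcsin(p_z) ≈ 13.63°, λ = atan2(p_y, p_x) ≈ 103.93°.

≈ lat 14°, lon 104°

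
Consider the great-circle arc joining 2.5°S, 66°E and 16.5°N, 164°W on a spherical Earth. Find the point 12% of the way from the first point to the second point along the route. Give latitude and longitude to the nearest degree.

Write both endpoints as unit vectors p₁, p₂ with components (cos φ cos λ, cos φ sin λ, sin φ).
The central angle between the endpoints is δ = arccos(p₁·p₂) ≈ 2.250 rad (128.9°).
Interpolate at f = 0.12 with slerp weights a = sin((1−f)δ)/sin δ ≈ 1.179, b = sin(fδ)/sin δ ≈ 0.343.
p = a·p₁ + b·p₂ ≈ (0.163, 0.986, 0.046); φ = arcsin(p_z) ≈ 2.63°, λ = atan2(p_y, p_x) ≈ 80.60°.

≈ 3°N, 81°E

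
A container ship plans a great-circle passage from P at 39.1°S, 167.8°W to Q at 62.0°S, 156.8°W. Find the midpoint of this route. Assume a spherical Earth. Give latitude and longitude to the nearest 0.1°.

≈ 50.7°S, 163.7°W

From cos δ = sin φ₁ sin φ₂ + cos φ₁ cos φ₂ cos Δλ, the central angle is δ ≈ 0.417 rad (23.9°).
Interpolate at f = 1/2 with slerp weights a = sin((1−f)δ)/sin δ ≈ 0.511, b = sin(fδ)/sin δ ≈ 0.511.
p = a·p₁ + b·p₂ ≈ (-0.608, -0.178, -0.774); φ = arcsin(p_z) ≈ -50.67°, λ = atan2(p_y, p_x) ≈ -163.66°.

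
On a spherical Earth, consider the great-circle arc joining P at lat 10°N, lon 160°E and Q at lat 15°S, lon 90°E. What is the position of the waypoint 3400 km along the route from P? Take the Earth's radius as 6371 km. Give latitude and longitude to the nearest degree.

Convert each endpoint to a unit vector on the sphere (x = cos φ cos λ, y = cos φ sin λ, z = sin φ).
The central angle between the endpoints is δ = arccos(p₁·p₂) ≈ 1.287 rad (73.7°). The total great-circle distance is δ·R ≈ 1.287 × 6371 ≈ 8197 km, so the target fraction is f = 3400/8197 ≈ 0.415.
Interpolate at f ≈ 0.415 with slerp weights a = sin((1−f)δ)/sin δ ≈ 0.712, b = sin(fδ)/sin δ ≈ 0.530.
p = a·p₁ + b·p₂ ≈ (-0.659, 0.752, -0.013); φ = arcsin(p_z) ≈ -0.77°, λ = atan2(p_y, p_x) ≈ 131.24°.

≈ lat 1°S, lon 131°E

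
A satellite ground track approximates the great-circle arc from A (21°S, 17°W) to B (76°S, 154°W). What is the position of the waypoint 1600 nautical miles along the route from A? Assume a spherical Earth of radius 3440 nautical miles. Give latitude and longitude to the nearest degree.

≈ (47°S, 23°W)

Convert each endpoint to a unit vector on the sphere (x = cos φ cos λ, y = cos φ sin λ, z = sin φ).
The central angle between the endpoints is δ = arccos(p₁·p₂) ≈ 1.387 rad (79.5°). The total great-circle distance is δ·R ≈ 1.387 × 3440 ≈ 4772 nmi, so the target fraction is f = 1600/4772 ≈ 0.335.
Interpolate at f ≈ 0.335 with slerp weights a = sin((1−f)δ)/sin δ ≈ 0.810, b = sin(fδ)/sin δ ≈ 0.456.
p = a·p₁ + b·p₂ ≈ (0.624, -0.270, -0.733); φ = arcsin(p_z) ≈ -47.15°, λ = atan2(p_y, p_x) ≈ -23.35°.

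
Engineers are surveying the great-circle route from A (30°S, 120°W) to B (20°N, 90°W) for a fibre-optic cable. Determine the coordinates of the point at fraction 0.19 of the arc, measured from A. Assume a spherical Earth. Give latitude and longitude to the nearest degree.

From cos δ = sin φ₁ sin φ₂ + cos φ₁ cos φ₂ cos Δλ, the central angle is δ ≈ 1.008 rad (57.7°).
Interpolate at f = 0.19 with slerp weights a = sin((1−f)δ)/sin δ ≈ 0.862, b = sin(fδ)/sin δ ≈ 0.225.
p = a·p₁ + b·p₂ ≈ (-0.373, -0.858, -0.354); φ = arcsin(p_z) ≈ -20.72°, λ = atan2(p_y, p_x) ≈ -113.51°.

≈ (21°S, 114°W)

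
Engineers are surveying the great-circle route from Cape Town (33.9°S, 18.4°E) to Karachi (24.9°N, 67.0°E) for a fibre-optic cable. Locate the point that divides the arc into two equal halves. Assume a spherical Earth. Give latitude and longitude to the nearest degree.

≈ (5°S, 44°E)

Convert each endpoint to a unit vector on the sphere (x = cos φ cos λ, y = cos φ sin λ, z = sin φ).
The central angle between the endpoints is δ = arccos(p₁·p₂) ≈ 1.305 rad (74.7°).
Interpolate at f = 1/2 with slerp weights a = sin((1−f)δ)/sin δ ≈ 0.629, b = sin(fδ)/sin δ ≈ 0.629.
p = a·p₁ + b·p₂ ≈ (0.719, 0.690, -0.086); φ = arcsin(p_z) ≈ -4.93°, λ = atan2(p_y, p_x) ≈ 43.85°.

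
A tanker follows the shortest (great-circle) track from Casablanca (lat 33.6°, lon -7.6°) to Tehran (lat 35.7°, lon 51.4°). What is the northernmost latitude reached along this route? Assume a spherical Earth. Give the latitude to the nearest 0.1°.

≈ 38.5°

The great circle lies in the plane with unit normal n̂ = (p₁ × p₂)/|p₁ × p₂|.
Here n̂_z ≈ +0.782; the vertex latitude is φ_max = arccos|n̂_z| ≈ 38.5°.
Check via Clairaut: cos φ_max = |cos φ₁| · sin C = cos(33.6°)·sin(69.9°) ≈ 0.782, again giving ≈ 38.5°.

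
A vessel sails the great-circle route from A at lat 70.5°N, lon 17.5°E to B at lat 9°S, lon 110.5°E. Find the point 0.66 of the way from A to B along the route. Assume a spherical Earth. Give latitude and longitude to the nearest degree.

Convert each endpoint to a unit vector on the sphere (x = cos φ cos λ, y = cos φ sin λ, z = sin φ).
The central angle between the endpoints is δ = arccos(p₁·p₂) ≈ 1.736 rad (99.5°).
Interpolate at f = 0.66 with slerp weights a = sin((1−f)δ)/sin δ ≈ 0.564, b = sin(fδ)/sin δ ≈ 0.924.
p = a·p₁ + b·p₂ ≈ (-0.140, 0.911, 0.387); φ = arcsin(p_z) ≈ 22.80°, λ = atan2(p_y, p_x) ≈ 98.73°.

≈ lat 23°N, lon 99°E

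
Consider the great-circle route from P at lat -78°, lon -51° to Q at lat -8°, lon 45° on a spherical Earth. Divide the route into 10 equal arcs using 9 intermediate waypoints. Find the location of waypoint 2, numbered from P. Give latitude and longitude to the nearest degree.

Convert each endpoint to a unit vector on the sphere (x = cos φ cos λ, y = cos φ sin λ, z = sin φ).
The central angle between the endpoints is δ = arccos(p₁·p₂) ≈ 1.456 rad (83.4°).
Interpolate at f = 2/10 with slerp weights a = sin((1−f)δ)/sin δ ≈ 0.925, b = sin(fδ)/sin δ ≈ 0.289.
p = a·p₁ + b·p₂ ≈ (0.323, 0.053, -0.945); φ = arcsin(p_z) ≈ -70.87°, λ = atan2(p_y, p_x) ≈ 9.30°.

≈ lat -71°, lon 9°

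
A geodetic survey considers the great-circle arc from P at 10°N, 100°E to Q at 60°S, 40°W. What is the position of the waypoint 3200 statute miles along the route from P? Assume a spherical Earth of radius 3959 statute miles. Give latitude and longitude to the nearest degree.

≈ 33°S, 81°E

The haversine formula gives a central angle δ ≈ 2.127 rad (121.8°) between the endpoints. The total great-circle distance is δ·R ≈ 2.127 × 3959 ≈ 8419 mi, so the target fraction is f = 3200/8419 ≈ 0.380.
Interpolate at f ≈ 0.380 with slerp weights a = sin((1−f)δ)/sin δ ≈ 1.140, b = sin(fδ)/sin δ ≈ 0.851.
p = a·p₁ + b·p₂ ≈ (0.131, 0.832, -0.539); φ = arcsin(p_z) ≈ -32.63°, λ = atan2(p_y, p_x) ≈ 81.04°.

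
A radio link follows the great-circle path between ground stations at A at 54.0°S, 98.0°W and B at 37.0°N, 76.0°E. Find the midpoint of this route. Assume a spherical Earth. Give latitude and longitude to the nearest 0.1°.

≈ 42.9°S, 60.0°E

Write both endpoints as unit vectors p₁, p₂ with components (cos φ cos λ, cos φ sin λ, sin φ).
The central angle between the endpoints is δ = arccos(p₁·p₂) ≈ 2.836 rad (162.5°).
Interpolate at f = 1/2 with slerp weights a = sin((1−f)δ)/sin δ ≈ 3.287, b = sin(fδ)/sin δ ≈ 3.287.
p = a·p₁ + b·p₂ ≈ (0.366, 0.634, -0.681); φ = arcsin(p_z) ≈ -42.93°, λ = atan2(p_y, p_x) ≈ 59.99°.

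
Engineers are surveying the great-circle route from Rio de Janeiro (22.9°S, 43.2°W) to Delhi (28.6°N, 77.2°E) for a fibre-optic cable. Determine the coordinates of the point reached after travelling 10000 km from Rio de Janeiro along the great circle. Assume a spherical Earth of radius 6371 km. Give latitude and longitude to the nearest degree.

≈ 18°N, 39°E

Convert each endpoint to a unit vector on the sphere (x = cos φ cos λ, y = cos φ sin λ, z = sin φ).
The central angle between the endpoints is δ = arccos(p₁·p₂) ≈ 2.209 rad (126.6°). The total great-circle distance is δ·R ≈ 2.209 × 6371 ≈ 14072 km, so the target fraction is f = 10000/14072 ≈ 0.711.
Interpolate at f ≈ 0.711 with slerp weights a = sin((1−f)δ)/sin δ ≈ 0.743, b = sin(fδ)/sin δ ≈ 1.245.
p = a·p₁ + b·p₂ ≈ (0.741, 0.598, 0.307); φ = arcsin(p_z) ≈ 17.88°, λ = atan2(p_y, p_x) ≈ 38.89°.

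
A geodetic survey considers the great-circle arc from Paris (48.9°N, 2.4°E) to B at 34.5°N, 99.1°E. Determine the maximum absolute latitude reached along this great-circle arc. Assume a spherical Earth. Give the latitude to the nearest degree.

≈ 55°N

The great circle lies in the plane with unit normal n̂ = (p₁ × p₂)/|p₁ × p₂|.
Here n̂_z ≈ +0.578; the vertex latitude is φ_max = arccos|n̂_z| ≈ 54.7°.
Check via Clairaut: cos φ_max = |cos φ₁| · sin C = cos(48.9°)·sin(61.5°) ≈ 0.578, again giving ≈ 54.7°.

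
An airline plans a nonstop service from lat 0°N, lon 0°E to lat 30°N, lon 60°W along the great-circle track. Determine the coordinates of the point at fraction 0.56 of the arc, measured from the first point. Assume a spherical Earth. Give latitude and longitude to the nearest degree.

≈ lat 19°N, lon 31°W

The haversine formula gives a central angle δ ≈ 1.123 rad (64.3°) between the endpoints.
Interpolate at f = 0.56 with slerp weights a = sin((1−f)δ)/sin δ ≈ 0.526, b = sin(fδ)/sin δ ≈ 0.653.
p = a·p₁ + b·p₂ ≈ (0.809, -0.489, 0.326); φ = arcsin(p_z) ≈ 19.04°, λ = atan2(p_y, p_x) ≈ -31.18°.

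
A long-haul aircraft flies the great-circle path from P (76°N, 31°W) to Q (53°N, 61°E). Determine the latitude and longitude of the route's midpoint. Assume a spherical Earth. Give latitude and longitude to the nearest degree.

The haversine formula gives a central angle δ ≈ 0.692 rad (39.7°) between the endpoints.
Interpolate at f = 1/2 with slerp weights a = sin((1−f)δ)/sin δ ≈ 0.532, b = sin(fδ)/sin δ ≈ 0.532.
p = a·p₁ + b·p₂ ≈ (0.265, 0.214, 0.940); φ = arcsin(p_z) ≈ 70.09°, λ = atan2(p_y, p_x) ≈ 38.83°.

≈ (70°N, 39°E)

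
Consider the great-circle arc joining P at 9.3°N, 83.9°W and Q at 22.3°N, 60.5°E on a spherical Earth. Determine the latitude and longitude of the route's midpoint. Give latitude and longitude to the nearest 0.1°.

≈ 42.6°N, 17.4°W

Write both endpoints as unit vectors p₁, p₂ with components (cos φ cos λ, cos φ sin λ, sin φ).
The central angle between the endpoints is δ = arccos(p₁·p₂) ≈ 2.320 rad (132.9°).
Interpolate at f = 1/2 with slerp weights a = sin((1−f)δ)/sin δ ≈ 1.252, b = sin(fδ)/sin δ ≈ 1.252.
p = a·p₁ + b·p₂ ≈ (0.702, -0.220, 0.677); φ = arcsin(p_z) ≈ 42.65°, λ = atan2(p_y, p_x) ≈ -17.43°.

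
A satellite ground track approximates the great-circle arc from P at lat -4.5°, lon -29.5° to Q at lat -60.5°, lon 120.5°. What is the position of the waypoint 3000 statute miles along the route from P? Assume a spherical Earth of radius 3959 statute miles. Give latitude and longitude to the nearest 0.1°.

≈ lat -45.9°, lon -14.4°

Write both endpoints as unit vectors p₁, p₂ with components (cos φ cos λ, cos φ sin λ, sin φ).
The central angle between the endpoints is δ = arccos(p₁·p₂) ≈ 1.936 rad (110.9°). The total great-circle distance is δ·R ≈ 1.936 × 3959 ≈ 7663 mi, so the target fraction is f = 3000/7663 ≈ 0.391.
Interpolate at f ≈ 0.391 with slerp weights a = sin((1−f)δ)/sin δ ≈ 0.989, b = sin(fδ)/sin δ ≈ 0.736.
p = a·p₁ + b·p₂ ≈ (0.674, -0.173, -0.718); φ = arcsin(p_z) ≈ -45.89°, λ = atan2(p_y, p_x) ≈ -14.42°.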